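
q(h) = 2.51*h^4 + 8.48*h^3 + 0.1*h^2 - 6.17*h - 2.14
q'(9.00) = 9375.43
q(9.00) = 22600.46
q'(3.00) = 494.47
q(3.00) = 412.52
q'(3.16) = 565.30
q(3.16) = 497.22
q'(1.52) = 88.17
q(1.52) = 31.89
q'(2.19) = 221.74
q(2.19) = 131.63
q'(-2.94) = -42.00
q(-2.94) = -11.10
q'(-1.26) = 13.88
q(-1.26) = -4.84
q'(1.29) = 57.98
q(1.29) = 15.22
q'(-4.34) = -348.60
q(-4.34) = 223.81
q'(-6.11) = -1347.78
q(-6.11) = 1603.16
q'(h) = 10.04*h^3 + 25.44*h^2 + 0.2*h - 6.17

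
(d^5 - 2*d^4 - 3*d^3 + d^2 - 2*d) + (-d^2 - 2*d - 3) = d^5 - 2*d^4 - 3*d^3 - 4*d - 3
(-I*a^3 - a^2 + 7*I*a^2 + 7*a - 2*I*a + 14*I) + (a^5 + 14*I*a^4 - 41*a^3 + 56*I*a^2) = a^5 + 14*I*a^4 - 41*a^3 - I*a^3 - a^2 + 63*I*a^2 + 7*a - 2*I*a + 14*I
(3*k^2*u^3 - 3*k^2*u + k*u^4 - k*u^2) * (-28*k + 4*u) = -84*k^3*u^3 + 84*k^3*u - 16*k^2*u^4 + 16*k^2*u^2 + 4*k*u^5 - 4*k*u^3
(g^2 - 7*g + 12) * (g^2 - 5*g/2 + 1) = g^4 - 19*g^3/2 + 61*g^2/2 - 37*g + 12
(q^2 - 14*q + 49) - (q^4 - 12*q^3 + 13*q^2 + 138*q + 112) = -q^4 + 12*q^3 - 12*q^2 - 152*q - 63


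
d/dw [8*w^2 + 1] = 16*w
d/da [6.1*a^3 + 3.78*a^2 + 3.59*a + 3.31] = 18.3*a^2 + 7.56*a + 3.59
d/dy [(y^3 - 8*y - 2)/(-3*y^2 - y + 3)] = ((8 - 3*y^2)*(3*y^2 + y - 3) - (6*y + 1)*(-y^3 + 8*y + 2))/(3*y^2 + y - 3)^2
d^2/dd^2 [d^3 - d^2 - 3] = 6*d - 2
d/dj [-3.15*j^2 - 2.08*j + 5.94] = -6.3*j - 2.08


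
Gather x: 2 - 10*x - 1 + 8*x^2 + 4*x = 8*x^2 - 6*x + 1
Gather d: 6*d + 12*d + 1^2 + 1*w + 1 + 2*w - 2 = 18*d + 3*w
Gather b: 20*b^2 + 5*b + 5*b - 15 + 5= 20*b^2 + 10*b - 10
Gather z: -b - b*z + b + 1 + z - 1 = z*(1 - b)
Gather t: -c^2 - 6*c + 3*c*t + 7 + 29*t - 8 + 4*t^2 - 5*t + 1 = -c^2 - 6*c + 4*t^2 + t*(3*c + 24)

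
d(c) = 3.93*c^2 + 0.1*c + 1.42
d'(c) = 7.86*c + 0.1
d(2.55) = 27.23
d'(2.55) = 20.14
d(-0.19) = 1.54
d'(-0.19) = -1.39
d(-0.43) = 2.10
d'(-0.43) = -3.28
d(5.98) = 142.56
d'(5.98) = 47.10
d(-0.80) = 3.86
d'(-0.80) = -6.19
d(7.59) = 228.58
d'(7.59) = 59.76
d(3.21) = 42.24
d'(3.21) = 25.33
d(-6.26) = 154.80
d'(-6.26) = -49.10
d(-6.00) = 142.30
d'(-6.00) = -47.06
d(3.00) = 37.09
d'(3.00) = 23.68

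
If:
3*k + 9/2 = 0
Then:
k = -3/2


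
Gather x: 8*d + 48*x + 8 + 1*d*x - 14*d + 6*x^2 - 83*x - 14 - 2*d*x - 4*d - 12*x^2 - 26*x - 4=-10*d - 6*x^2 + x*(-d - 61) - 10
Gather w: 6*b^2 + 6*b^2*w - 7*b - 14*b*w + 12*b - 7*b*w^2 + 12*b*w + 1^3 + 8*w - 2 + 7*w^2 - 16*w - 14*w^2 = 6*b^2 + 5*b + w^2*(-7*b - 7) + w*(6*b^2 - 2*b - 8) - 1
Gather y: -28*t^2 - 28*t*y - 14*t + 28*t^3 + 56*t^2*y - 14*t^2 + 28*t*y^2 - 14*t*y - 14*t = 28*t^3 - 42*t^2 + 28*t*y^2 - 28*t + y*(56*t^2 - 42*t)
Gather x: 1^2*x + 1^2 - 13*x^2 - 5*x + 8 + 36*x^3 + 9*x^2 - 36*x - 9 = 36*x^3 - 4*x^2 - 40*x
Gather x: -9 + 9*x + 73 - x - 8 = 8*x + 56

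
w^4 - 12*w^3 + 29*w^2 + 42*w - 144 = (w - 8)*(w - 3)^2*(w + 2)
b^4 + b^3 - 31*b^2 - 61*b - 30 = (b - 6)*(b + 1)^2*(b + 5)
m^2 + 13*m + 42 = (m + 6)*(m + 7)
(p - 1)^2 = p^2 - 2*p + 1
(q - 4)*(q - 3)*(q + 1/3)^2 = q^4 - 19*q^3/3 + 67*q^2/9 + 65*q/9 + 4/3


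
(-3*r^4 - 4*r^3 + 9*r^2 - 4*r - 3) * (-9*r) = 27*r^5 + 36*r^4 - 81*r^3 + 36*r^2 + 27*r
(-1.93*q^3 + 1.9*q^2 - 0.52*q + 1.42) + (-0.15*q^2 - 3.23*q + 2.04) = -1.93*q^3 + 1.75*q^2 - 3.75*q + 3.46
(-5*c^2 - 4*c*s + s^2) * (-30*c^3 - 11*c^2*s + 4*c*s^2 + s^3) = 150*c^5 + 175*c^4*s - 6*c^3*s^2 - 32*c^2*s^3 + s^5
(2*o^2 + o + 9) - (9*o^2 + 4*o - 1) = -7*o^2 - 3*o + 10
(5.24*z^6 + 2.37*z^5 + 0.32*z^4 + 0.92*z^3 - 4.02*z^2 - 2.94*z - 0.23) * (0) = 0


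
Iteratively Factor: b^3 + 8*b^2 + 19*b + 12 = (b + 3)*(b^2 + 5*b + 4) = (b + 1)*(b + 3)*(b + 4)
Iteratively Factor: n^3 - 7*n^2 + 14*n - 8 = (n - 2)*(n^2 - 5*n + 4) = (n - 4)*(n - 2)*(n - 1)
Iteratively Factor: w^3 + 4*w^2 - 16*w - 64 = (w + 4)*(w^2 - 16) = (w - 4)*(w + 4)*(w + 4)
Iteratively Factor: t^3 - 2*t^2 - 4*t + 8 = (t - 2)*(t^2 - 4) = (t - 2)^2*(t + 2)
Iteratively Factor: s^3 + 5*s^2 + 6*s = (s)*(s^2 + 5*s + 6) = s*(s + 3)*(s + 2)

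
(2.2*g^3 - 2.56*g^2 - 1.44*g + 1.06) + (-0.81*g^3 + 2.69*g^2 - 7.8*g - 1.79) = 1.39*g^3 + 0.13*g^2 - 9.24*g - 0.73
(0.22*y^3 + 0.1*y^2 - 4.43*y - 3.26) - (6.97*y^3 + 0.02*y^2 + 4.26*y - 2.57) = -6.75*y^3 + 0.08*y^2 - 8.69*y - 0.69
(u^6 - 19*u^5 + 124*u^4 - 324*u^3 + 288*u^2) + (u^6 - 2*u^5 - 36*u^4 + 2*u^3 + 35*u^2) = 2*u^6 - 21*u^5 + 88*u^4 - 322*u^3 + 323*u^2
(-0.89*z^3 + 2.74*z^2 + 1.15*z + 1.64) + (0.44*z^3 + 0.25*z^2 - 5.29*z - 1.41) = -0.45*z^3 + 2.99*z^2 - 4.14*z + 0.23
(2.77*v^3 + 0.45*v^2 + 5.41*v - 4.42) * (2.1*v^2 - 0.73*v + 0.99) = 5.817*v^5 - 1.0771*v^4 + 13.7748*v^3 - 12.7858*v^2 + 8.5825*v - 4.3758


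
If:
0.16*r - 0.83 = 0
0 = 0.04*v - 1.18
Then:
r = 5.19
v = 29.50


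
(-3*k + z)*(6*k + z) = -18*k^2 + 3*k*z + z^2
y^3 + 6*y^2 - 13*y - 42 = (y - 3)*(y + 2)*(y + 7)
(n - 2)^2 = n^2 - 4*n + 4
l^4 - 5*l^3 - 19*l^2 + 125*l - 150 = (l - 5)*(l - 3)*(l - 2)*(l + 5)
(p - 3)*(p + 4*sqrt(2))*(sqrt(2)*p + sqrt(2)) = sqrt(2)*p^3 - 2*sqrt(2)*p^2 + 8*p^2 - 16*p - 3*sqrt(2)*p - 24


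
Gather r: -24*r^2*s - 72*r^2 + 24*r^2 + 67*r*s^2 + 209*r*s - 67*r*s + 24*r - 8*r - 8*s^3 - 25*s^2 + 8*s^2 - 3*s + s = r^2*(-24*s - 48) + r*(67*s^2 + 142*s + 16) - 8*s^3 - 17*s^2 - 2*s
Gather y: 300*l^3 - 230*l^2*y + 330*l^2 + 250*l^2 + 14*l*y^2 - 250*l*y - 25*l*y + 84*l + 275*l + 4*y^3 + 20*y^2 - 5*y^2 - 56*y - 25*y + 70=300*l^3 + 580*l^2 + 359*l + 4*y^3 + y^2*(14*l + 15) + y*(-230*l^2 - 275*l - 81) + 70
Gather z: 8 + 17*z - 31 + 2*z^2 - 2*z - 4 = 2*z^2 + 15*z - 27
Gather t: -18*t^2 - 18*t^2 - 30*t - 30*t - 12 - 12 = -36*t^2 - 60*t - 24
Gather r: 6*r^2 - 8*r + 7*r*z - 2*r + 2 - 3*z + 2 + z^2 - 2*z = 6*r^2 + r*(7*z - 10) + z^2 - 5*z + 4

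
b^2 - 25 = (b - 5)*(b + 5)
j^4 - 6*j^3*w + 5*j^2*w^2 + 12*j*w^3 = j*(j - 4*w)*(j - 3*w)*(j + w)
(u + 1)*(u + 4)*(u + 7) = u^3 + 12*u^2 + 39*u + 28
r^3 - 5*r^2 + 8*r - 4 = (r - 2)^2*(r - 1)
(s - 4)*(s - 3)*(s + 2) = s^3 - 5*s^2 - 2*s + 24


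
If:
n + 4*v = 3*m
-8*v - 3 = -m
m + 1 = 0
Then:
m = -1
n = -1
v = -1/2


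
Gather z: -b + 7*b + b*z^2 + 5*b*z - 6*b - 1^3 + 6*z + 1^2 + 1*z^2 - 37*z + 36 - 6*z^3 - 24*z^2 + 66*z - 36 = -6*z^3 + z^2*(b - 23) + z*(5*b + 35)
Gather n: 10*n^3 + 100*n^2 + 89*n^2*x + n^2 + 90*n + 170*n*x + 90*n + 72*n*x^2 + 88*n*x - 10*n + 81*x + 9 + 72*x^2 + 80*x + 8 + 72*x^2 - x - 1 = 10*n^3 + n^2*(89*x + 101) + n*(72*x^2 + 258*x + 170) + 144*x^2 + 160*x + 16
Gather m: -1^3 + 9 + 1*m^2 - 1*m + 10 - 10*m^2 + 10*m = -9*m^2 + 9*m + 18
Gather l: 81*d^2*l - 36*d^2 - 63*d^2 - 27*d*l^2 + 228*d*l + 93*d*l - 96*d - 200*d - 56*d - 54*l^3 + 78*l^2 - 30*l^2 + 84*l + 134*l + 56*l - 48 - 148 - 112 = -99*d^2 - 352*d - 54*l^3 + l^2*(48 - 27*d) + l*(81*d^2 + 321*d + 274) - 308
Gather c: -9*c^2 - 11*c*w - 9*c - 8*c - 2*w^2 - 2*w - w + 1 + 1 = -9*c^2 + c*(-11*w - 17) - 2*w^2 - 3*w + 2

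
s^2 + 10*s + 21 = (s + 3)*(s + 7)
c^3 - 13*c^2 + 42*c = c*(c - 7)*(c - 6)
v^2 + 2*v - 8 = (v - 2)*(v + 4)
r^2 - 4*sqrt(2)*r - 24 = (r - 6*sqrt(2))*(r + 2*sqrt(2))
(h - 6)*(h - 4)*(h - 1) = h^3 - 11*h^2 + 34*h - 24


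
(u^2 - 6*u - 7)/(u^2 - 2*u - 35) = (u + 1)/(u + 5)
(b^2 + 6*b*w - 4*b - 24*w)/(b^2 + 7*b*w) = (b^2 + 6*b*w - 4*b - 24*w)/(b*(b + 7*w))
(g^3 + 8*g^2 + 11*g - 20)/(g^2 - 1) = (g^2 + 9*g + 20)/(g + 1)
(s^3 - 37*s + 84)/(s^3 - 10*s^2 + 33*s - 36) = (s + 7)/(s - 3)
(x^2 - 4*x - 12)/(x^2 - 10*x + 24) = (x + 2)/(x - 4)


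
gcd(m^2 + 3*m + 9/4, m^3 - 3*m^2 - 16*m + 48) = 1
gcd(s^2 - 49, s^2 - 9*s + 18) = 1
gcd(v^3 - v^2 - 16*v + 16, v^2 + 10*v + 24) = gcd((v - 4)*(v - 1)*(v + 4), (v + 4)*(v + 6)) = v + 4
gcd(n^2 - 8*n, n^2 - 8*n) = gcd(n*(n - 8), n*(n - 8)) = n^2 - 8*n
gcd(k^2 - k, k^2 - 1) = k - 1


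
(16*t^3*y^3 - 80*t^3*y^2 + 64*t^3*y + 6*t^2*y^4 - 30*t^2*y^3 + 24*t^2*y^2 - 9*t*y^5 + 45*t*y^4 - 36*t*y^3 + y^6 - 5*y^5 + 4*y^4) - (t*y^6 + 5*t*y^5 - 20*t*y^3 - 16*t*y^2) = 16*t^3*y^3 - 80*t^3*y^2 + 64*t^3*y + 6*t^2*y^4 - 30*t^2*y^3 + 24*t^2*y^2 - t*y^6 - 14*t*y^5 + 45*t*y^4 - 16*t*y^3 + 16*t*y^2 + y^6 - 5*y^5 + 4*y^4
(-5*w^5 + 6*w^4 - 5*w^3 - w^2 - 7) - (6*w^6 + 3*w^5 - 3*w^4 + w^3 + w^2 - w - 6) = -6*w^6 - 8*w^5 + 9*w^4 - 6*w^3 - 2*w^2 + w - 1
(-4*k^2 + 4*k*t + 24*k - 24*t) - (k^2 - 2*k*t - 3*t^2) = -5*k^2 + 6*k*t + 24*k + 3*t^2 - 24*t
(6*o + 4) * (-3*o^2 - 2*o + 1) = -18*o^3 - 24*o^2 - 2*o + 4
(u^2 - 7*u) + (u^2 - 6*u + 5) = 2*u^2 - 13*u + 5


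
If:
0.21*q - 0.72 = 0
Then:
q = 3.43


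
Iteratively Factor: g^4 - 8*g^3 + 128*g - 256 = (g - 4)*(g^3 - 4*g^2 - 16*g + 64) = (g - 4)^2*(g^2 - 16) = (g - 4)^2*(g + 4)*(g - 4)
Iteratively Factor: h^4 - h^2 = (h + 1)*(h^3 - h^2) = h*(h + 1)*(h^2 - h) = h^2*(h + 1)*(h - 1)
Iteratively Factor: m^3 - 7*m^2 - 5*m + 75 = (m - 5)*(m^2 - 2*m - 15) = (m - 5)*(m + 3)*(m - 5)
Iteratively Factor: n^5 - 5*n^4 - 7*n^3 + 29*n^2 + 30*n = (n + 1)*(n^4 - 6*n^3 - n^2 + 30*n) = (n + 1)*(n + 2)*(n^3 - 8*n^2 + 15*n) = n*(n + 1)*(n + 2)*(n^2 - 8*n + 15) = n*(n - 5)*(n + 1)*(n + 2)*(n - 3)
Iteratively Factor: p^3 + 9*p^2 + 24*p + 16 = (p + 1)*(p^2 + 8*p + 16) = (p + 1)*(p + 4)*(p + 4)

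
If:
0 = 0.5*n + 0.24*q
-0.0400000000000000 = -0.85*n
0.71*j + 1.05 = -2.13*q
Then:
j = -1.18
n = 0.05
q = -0.10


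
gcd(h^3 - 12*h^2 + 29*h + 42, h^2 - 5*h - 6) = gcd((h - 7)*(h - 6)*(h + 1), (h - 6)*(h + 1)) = h^2 - 5*h - 6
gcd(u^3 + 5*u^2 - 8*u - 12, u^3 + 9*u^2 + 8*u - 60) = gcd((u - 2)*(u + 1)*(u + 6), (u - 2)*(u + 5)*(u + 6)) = u^2 + 4*u - 12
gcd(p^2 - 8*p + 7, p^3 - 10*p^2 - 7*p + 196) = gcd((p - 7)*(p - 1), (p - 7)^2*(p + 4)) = p - 7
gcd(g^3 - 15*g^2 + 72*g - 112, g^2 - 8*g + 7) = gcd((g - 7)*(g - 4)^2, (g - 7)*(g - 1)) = g - 7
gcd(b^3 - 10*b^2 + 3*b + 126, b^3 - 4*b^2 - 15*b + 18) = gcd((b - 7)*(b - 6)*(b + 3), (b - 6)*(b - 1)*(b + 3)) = b^2 - 3*b - 18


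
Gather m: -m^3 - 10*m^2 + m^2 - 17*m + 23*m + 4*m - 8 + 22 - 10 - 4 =-m^3 - 9*m^2 + 10*m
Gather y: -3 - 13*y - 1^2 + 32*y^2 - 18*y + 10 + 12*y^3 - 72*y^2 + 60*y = 12*y^3 - 40*y^2 + 29*y + 6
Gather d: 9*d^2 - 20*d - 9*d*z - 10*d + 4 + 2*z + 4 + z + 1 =9*d^2 + d*(-9*z - 30) + 3*z + 9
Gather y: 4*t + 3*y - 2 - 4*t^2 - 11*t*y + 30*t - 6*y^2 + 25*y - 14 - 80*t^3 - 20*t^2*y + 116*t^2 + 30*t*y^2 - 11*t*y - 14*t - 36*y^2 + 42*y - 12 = -80*t^3 + 112*t^2 + 20*t + y^2*(30*t - 42) + y*(-20*t^2 - 22*t + 70) - 28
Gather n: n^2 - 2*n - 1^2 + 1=n^2 - 2*n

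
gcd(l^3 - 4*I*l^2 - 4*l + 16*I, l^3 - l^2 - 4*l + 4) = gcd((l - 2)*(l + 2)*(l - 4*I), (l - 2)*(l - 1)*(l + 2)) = l^2 - 4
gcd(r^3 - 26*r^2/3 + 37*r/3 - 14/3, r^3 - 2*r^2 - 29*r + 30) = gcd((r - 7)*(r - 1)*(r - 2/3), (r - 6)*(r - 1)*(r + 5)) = r - 1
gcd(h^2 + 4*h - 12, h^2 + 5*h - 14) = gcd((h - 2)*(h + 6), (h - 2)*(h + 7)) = h - 2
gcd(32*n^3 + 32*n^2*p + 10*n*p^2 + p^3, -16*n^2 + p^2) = 4*n + p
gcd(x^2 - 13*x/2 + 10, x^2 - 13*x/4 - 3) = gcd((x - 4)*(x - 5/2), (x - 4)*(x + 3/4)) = x - 4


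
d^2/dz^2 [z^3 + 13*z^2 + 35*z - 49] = 6*z + 26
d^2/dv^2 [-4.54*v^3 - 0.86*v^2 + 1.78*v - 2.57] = -27.24*v - 1.72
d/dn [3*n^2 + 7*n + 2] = 6*n + 7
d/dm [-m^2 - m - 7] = -2*m - 1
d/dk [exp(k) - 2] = exp(k)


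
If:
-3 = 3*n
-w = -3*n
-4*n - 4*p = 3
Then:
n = -1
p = 1/4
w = -3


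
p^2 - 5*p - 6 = (p - 6)*(p + 1)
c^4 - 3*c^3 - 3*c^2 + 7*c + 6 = (c - 3)*(c - 2)*(c + 1)^2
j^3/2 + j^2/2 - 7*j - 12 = (j/2 + 1)*(j - 4)*(j + 3)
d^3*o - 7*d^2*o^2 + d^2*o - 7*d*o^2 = d*(d - 7*o)*(d*o + o)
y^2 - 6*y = y*(y - 6)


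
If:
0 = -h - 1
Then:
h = -1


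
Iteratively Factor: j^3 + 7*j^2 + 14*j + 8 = (j + 1)*(j^2 + 6*j + 8) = (j + 1)*(j + 2)*(j + 4)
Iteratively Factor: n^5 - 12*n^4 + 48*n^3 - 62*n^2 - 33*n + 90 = (n - 3)*(n^4 - 9*n^3 + 21*n^2 + n - 30) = (n - 3)^2*(n^3 - 6*n^2 + 3*n + 10) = (n - 3)^2*(n - 2)*(n^2 - 4*n - 5) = (n - 3)^2*(n - 2)*(n + 1)*(n - 5)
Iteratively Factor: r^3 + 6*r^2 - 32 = (r - 2)*(r^2 + 8*r + 16) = (r - 2)*(r + 4)*(r + 4)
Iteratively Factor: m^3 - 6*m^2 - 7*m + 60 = (m + 3)*(m^2 - 9*m + 20) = (m - 4)*(m + 3)*(m - 5)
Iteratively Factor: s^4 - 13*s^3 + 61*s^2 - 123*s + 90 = (s - 3)*(s^3 - 10*s^2 + 31*s - 30) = (s - 3)^2*(s^2 - 7*s + 10) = (s - 3)^2*(s - 2)*(s - 5)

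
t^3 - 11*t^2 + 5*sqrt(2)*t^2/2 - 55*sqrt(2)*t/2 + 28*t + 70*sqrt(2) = (t - 7)*(t - 4)*(t + 5*sqrt(2)/2)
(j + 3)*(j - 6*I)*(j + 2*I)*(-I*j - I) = -I*j^4 - 4*j^3 - 4*I*j^3 - 16*j^2 - 15*I*j^2 - 12*j - 48*I*j - 36*I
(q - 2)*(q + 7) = q^2 + 5*q - 14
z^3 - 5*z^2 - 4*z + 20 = (z - 5)*(z - 2)*(z + 2)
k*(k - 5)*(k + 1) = k^3 - 4*k^2 - 5*k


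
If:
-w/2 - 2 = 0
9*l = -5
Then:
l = -5/9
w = -4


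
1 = 1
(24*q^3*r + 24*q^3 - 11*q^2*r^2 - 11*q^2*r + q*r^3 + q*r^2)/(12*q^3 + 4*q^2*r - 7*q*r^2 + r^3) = q*(24*q^2*r + 24*q^2 - 11*q*r^2 - 11*q*r + r^3 + r^2)/(12*q^3 + 4*q^2*r - 7*q*r^2 + r^3)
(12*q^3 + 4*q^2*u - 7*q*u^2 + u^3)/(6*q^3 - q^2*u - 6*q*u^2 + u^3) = (2*q - u)/(q - u)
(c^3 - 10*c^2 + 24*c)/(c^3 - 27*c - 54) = c*(c - 4)/(c^2 + 6*c + 9)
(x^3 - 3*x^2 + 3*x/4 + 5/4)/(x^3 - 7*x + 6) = (x^2 - 2*x - 5/4)/(x^2 + x - 6)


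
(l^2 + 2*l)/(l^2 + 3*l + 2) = l/(l + 1)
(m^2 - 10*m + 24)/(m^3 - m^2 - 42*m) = (-m^2 + 10*m - 24)/(m*(-m^2 + m + 42))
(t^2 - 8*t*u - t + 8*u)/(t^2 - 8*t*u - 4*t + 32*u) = (t - 1)/(t - 4)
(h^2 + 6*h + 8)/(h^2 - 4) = (h + 4)/(h - 2)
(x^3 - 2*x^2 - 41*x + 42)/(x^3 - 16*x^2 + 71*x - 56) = (x + 6)/(x - 8)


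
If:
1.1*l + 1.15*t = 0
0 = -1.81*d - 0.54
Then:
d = -0.30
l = -1.04545454545455*t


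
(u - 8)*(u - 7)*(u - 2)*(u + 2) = u^4 - 15*u^3 + 52*u^2 + 60*u - 224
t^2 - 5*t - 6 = (t - 6)*(t + 1)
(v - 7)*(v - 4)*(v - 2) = v^3 - 13*v^2 + 50*v - 56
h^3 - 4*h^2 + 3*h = h*(h - 3)*(h - 1)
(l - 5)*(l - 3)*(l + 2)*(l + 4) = l^4 - 2*l^3 - 25*l^2 + 26*l + 120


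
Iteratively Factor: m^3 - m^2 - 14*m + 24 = (m + 4)*(m^2 - 5*m + 6) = (m - 3)*(m + 4)*(m - 2)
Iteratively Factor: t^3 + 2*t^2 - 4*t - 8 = (t + 2)*(t^2 - 4) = (t + 2)^2*(t - 2)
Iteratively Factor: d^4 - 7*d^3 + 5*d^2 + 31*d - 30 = (d + 2)*(d^3 - 9*d^2 + 23*d - 15) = (d - 5)*(d + 2)*(d^2 - 4*d + 3) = (d - 5)*(d - 3)*(d + 2)*(d - 1)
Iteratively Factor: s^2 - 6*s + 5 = (s - 5)*(s - 1)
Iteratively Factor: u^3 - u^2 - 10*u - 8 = (u + 1)*(u^2 - 2*u - 8) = (u - 4)*(u + 1)*(u + 2)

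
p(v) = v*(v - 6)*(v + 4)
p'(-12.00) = 456.00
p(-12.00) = -1728.00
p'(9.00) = 183.00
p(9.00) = 351.00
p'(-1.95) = -4.79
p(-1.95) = 31.78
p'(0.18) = -24.62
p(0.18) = -4.38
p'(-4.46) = 53.51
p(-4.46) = -21.46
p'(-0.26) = -22.76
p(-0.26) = 6.09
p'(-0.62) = -20.37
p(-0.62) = 13.87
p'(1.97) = -20.24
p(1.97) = -47.40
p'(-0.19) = -23.13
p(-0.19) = 4.48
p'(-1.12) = -15.76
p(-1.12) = 22.97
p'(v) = v*(v - 6) + v*(v + 4) + (v - 6)*(v + 4)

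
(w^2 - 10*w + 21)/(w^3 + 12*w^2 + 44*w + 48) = (w^2 - 10*w + 21)/(w^3 + 12*w^2 + 44*w + 48)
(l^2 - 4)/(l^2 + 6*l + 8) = (l - 2)/(l + 4)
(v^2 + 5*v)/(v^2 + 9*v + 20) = v/(v + 4)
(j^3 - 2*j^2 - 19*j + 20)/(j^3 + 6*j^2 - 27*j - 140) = (j - 1)/(j + 7)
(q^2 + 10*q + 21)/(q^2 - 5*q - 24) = (q + 7)/(q - 8)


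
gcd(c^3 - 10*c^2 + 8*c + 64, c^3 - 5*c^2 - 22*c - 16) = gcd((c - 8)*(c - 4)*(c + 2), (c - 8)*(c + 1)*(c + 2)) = c^2 - 6*c - 16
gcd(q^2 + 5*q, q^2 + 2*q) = q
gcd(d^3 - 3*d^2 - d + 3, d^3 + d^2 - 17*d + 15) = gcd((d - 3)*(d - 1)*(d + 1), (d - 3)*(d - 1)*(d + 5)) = d^2 - 4*d + 3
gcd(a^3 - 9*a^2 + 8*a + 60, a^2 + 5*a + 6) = a + 2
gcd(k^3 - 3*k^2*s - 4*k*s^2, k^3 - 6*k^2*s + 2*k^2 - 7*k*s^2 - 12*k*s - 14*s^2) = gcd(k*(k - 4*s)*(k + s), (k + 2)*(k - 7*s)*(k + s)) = k + s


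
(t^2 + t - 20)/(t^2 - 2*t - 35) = (t - 4)/(t - 7)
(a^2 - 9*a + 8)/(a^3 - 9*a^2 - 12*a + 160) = (a - 1)/(a^2 - a - 20)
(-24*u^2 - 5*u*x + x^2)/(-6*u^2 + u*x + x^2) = (-8*u + x)/(-2*u + x)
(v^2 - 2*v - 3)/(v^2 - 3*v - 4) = (v - 3)/(v - 4)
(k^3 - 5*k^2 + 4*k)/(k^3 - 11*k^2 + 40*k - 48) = k*(k - 1)/(k^2 - 7*k + 12)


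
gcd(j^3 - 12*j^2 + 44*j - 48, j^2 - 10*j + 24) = j^2 - 10*j + 24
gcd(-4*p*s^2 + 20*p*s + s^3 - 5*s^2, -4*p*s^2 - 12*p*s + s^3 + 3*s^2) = 4*p*s - s^2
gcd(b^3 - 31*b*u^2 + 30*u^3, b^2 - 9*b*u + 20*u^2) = -b + 5*u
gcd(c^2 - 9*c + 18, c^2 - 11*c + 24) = c - 3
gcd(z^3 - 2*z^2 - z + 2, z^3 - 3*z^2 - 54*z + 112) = z - 2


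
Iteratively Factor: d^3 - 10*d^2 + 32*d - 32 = (d - 4)*(d^2 - 6*d + 8) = (d - 4)^2*(d - 2)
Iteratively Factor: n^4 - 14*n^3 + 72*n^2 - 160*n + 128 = (n - 4)*(n^3 - 10*n^2 + 32*n - 32) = (n - 4)^2*(n^2 - 6*n + 8) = (n - 4)^2*(n - 2)*(n - 4)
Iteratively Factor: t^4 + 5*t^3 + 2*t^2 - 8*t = (t + 2)*(t^3 + 3*t^2 - 4*t) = (t - 1)*(t + 2)*(t^2 + 4*t) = t*(t - 1)*(t + 2)*(t + 4)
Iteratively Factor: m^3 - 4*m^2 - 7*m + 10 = (m + 2)*(m^2 - 6*m + 5) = (m - 1)*(m + 2)*(m - 5)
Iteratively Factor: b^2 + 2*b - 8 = (b + 4)*(b - 2)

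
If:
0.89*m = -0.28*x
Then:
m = -0.314606741573034*x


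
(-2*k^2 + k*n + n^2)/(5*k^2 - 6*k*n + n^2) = (-2*k - n)/(5*k - n)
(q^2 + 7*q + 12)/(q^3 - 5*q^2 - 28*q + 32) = (q + 3)/(q^2 - 9*q + 8)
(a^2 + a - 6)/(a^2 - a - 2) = (a + 3)/(a + 1)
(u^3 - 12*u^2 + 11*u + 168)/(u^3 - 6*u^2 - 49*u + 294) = (u^2 - 5*u - 24)/(u^2 + u - 42)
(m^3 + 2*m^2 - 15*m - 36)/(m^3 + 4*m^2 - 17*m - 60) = (m + 3)/(m + 5)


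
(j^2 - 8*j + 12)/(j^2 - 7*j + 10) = (j - 6)/(j - 5)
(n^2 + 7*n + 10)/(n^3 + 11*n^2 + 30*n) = (n + 2)/(n*(n + 6))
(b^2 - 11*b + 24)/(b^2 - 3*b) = (b - 8)/b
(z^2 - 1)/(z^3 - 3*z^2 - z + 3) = 1/(z - 3)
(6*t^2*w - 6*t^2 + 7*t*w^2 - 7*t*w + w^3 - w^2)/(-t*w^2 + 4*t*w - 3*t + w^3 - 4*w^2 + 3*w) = (-6*t^2 - 7*t*w - w^2)/(t*w - 3*t - w^2 + 3*w)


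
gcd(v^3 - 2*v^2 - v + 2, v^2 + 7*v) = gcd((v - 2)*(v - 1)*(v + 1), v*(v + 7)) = 1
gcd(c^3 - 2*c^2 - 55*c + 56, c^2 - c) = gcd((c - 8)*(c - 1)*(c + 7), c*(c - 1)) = c - 1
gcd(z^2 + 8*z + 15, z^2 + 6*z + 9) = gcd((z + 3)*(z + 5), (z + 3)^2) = z + 3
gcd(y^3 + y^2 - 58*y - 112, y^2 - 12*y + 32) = y - 8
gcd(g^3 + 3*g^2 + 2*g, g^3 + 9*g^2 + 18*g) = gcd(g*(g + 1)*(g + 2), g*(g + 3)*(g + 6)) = g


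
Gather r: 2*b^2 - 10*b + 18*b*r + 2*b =2*b^2 + 18*b*r - 8*b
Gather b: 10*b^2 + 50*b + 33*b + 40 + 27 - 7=10*b^2 + 83*b + 60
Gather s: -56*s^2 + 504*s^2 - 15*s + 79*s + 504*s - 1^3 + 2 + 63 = 448*s^2 + 568*s + 64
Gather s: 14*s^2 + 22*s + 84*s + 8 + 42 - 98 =14*s^2 + 106*s - 48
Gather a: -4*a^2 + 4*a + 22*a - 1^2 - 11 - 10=-4*a^2 + 26*a - 22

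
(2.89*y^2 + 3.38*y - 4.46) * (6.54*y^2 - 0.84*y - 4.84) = 18.9006*y^4 + 19.6776*y^3 - 45.9952*y^2 - 12.6128*y + 21.5864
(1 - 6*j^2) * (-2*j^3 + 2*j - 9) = 12*j^5 - 14*j^3 + 54*j^2 + 2*j - 9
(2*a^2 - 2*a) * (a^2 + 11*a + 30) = 2*a^4 + 20*a^3 + 38*a^2 - 60*a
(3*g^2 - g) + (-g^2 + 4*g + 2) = 2*g^2 + 3*g + 2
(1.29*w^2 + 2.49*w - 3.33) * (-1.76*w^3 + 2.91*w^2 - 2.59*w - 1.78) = -2.2704*w^5 - 0.6285*w^4 + 9.7656*w^3 - 18.4356*w^2 + 4.1925*w + 5.9274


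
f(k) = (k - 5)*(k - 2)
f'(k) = 2*k - 7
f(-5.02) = 70.34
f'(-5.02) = -17.04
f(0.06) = 9.58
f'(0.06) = -6.88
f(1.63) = 1.25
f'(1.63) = -3.74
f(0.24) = 8.38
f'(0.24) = -6.52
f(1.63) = 1.25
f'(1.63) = -3.74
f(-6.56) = 98.95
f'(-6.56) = -20.12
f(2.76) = -1.70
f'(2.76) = -1.48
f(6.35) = 5.87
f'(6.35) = 5.70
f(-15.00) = 340.00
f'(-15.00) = -37.00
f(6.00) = 4.00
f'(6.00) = 5.00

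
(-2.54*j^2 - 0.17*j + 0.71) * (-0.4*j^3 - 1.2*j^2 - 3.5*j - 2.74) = 1.016*j^5 + 3.116*j^4 + 8.81*j^3 + 6.7026*j^2 - 2.0192*j - 1.9454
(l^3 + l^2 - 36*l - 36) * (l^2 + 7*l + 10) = l^5 + 8*l^4 - 19*l^3 - 278*l^2 - 612*l - 360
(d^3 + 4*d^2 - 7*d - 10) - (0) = d^3 + 4*d^2 - 7*d - 10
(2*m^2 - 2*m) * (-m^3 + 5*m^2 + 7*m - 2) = -2*m^5 + 12*m^4 + 4*m^3 - 18*m^2 + 4*m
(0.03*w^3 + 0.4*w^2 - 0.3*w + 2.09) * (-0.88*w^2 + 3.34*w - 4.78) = -0.0264*w^5 - 0.2518*w^4 + 1.4566*w^3 - 4.7532*w^2 + 8.4146*w - 9.9902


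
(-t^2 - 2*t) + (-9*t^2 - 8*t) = -10*t^2 - 10*t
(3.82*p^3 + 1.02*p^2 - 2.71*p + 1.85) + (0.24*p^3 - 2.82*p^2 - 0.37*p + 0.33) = 4.06*p^3 - 1.8*p^2 - 3.08*p + 2.18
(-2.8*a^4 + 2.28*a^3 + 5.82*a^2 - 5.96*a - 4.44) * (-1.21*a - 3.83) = 3.388*a^5 + 7.9652*a^4 - 15.7746*a^3 - 15.079*a^2 + 28.1992*a + 17.0052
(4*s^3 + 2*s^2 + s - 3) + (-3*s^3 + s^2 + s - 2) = s^3 + 3*s^2 + 2*s - 5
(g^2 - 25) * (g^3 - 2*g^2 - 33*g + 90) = g^5 - 2*g^4 - 58*g^3 + 140*g^2 + 825*g - 2250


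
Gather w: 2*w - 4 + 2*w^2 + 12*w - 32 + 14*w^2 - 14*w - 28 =16*w^2 - 64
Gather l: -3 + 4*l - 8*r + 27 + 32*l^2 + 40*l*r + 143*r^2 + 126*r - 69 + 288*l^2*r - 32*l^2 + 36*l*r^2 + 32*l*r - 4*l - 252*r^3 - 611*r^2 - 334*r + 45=288*l^2*r + l*(36*r^2 + 72*r) - 252*r^3 - 468*r^2 - 216*r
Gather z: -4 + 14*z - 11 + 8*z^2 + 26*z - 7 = 8*z^2 + 40*z - 22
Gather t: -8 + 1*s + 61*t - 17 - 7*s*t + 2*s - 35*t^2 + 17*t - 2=3*s - 35*t^2 + t*(78 - 7*s) - 27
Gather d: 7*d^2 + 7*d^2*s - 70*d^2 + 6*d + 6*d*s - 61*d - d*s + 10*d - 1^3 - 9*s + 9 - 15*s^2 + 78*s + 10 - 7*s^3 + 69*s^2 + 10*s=d^2*(7*s - 63) + d*(5*s - 45) - 7*s^3 + 54*s^2 + 79*s + 18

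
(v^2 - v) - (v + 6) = v^2 - 2*v - 6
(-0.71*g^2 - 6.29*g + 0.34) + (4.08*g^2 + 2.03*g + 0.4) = 3.37*g^2 - 4.26*g + 0.74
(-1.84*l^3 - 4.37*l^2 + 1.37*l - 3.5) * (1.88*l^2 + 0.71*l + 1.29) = -3.4592*l^5 - 9.522*l^4 - 2.9007*l^3 - 11.2446*l^2 - 0.7177*l - 4.515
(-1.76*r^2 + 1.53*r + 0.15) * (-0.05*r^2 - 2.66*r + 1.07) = 0.088*r^4 + 4.6051*r^3 - 5.9605*r^2 + 1.2381*r + 0.1605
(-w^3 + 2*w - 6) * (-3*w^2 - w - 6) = 3*w^5 + w^4 + 16*w^2 - 6*w + 36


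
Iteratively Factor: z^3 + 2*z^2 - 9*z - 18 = (z - 3)*(z^2 + 5*z + 6) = (z - 3)*(z + 3)*(z + 2)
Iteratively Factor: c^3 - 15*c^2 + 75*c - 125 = (c - 5)*(c^2 - 10*c + 25) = (c - 5)^2*(c - 5)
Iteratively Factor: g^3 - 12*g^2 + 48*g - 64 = (g - 4)*(g^2 - 8*g + 16) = (g - 4)^2*(g - 4)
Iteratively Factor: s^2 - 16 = (s - 4)*(s + 4)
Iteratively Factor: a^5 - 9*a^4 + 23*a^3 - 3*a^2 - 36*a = (a - 4)*(a^4 - 5*a^3 + 3*a^2 + 9*a) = (a - 4)*(a + 1)*(a^3 - 6*a^2 + 9*a) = (a - 4)*(a - 3)*(a + 1)*(a^2 - 3*a) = a*(a - 4)*(a - 3)*(a + 1)*(a - 3)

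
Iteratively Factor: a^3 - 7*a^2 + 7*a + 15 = (a - 5)*(a^2 - 2*a - 3) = (a - 5)*(a + 1)*(a - 3)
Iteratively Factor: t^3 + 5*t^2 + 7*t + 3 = (t + 1)*(t^2 + 4*t + 3) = (t + 1)*(t + 3)*(t + 1)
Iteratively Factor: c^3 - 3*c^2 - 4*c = (c + 1)*(c^2 - 4*c) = c*(c + 1)*(c - 4)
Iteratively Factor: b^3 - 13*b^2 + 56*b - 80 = (b - 4)*(b^2 - 9*b + 20) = (b - 5)*(b - 4)*(b - 4)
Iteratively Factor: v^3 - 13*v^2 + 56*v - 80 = (v - 4)*(v^2 - 9*v + 20) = (v - 4)^2*(v - 5)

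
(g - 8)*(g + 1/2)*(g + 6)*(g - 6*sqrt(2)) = g^4 - 6*sqrt(2)*g^3 - 3*g^3/2 - 49*g^2 + 9*sqrt(2)*g^2 - 24*g + 294*sqrt(2)*g + 144*sqrt(2)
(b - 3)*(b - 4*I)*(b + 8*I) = b^3 - 3*b^2 + 4*I*b^2 + 32*b - 12*I*b - 96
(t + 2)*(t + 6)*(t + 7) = t^3 + 15*t^2 + 68*t + 84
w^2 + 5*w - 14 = (w - 2)*(w + 7)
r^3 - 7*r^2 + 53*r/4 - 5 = (r - 4)*(r - 5/2)*(r - 1/2)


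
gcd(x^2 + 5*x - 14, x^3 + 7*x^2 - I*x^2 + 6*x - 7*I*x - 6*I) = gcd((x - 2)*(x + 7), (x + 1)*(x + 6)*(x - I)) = 1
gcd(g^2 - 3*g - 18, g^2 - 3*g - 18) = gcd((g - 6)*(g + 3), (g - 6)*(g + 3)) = g^2 - 3*g - 18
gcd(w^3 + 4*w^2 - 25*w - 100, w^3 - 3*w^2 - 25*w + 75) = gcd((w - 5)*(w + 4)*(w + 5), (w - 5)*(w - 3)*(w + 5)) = w^2 - 25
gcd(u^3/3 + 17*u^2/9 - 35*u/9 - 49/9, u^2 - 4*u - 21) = 1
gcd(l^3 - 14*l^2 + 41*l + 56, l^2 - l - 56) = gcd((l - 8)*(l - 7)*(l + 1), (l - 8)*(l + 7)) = l - 8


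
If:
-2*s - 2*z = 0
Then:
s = -z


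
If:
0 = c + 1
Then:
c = -1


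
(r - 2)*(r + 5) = r^2 + 3*r - 10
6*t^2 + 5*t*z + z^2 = (2*t + z)*(3*t + z)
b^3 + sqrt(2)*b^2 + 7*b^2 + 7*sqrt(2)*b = b*(b + 7)*(b + sqrt(2))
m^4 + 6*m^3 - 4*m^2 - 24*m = m*(m - 2)*(m + 2)*(m + 6)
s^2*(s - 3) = s^3 - 3*s^2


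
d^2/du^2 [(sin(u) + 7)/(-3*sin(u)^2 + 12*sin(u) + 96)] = (9*sin(u)^5 + 32*sin(u)^4 + 838*sin(u)^2 + 357*sin(u)/2 - 24*sin(3*u) - sin(5*u)/2 - 416)/(3*(sin(u) - 8)^3*(sin(u) + 4)^3)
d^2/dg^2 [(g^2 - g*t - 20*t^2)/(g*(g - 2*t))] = 2*t*(-g^3 + 60*g^2*t - 120*g*t^2 + 80*t^3)/(g^3*(-g^3 + 6*g^2*t - 12*g*t^2 + 8*t^3))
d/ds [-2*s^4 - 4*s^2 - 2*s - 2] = -8*s^3 - 8*s - 2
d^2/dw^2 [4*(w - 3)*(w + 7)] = 8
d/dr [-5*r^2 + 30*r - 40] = 30 - 10*r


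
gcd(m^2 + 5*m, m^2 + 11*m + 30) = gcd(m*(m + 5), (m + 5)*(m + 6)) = m + 5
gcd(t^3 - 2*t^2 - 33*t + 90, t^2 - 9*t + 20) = t - 5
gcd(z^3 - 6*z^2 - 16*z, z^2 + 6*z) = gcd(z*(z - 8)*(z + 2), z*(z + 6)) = z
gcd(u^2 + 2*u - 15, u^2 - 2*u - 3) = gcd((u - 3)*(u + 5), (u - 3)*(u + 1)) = u - 3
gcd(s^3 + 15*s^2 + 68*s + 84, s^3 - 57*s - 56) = s + 7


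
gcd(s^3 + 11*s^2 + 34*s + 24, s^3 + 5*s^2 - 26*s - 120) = s^2 + 10*s + 24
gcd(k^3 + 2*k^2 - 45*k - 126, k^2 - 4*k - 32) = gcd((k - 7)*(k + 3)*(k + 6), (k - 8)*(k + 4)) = 1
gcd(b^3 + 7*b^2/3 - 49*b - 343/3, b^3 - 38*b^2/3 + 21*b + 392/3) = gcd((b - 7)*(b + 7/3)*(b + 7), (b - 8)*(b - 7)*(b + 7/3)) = b^2 - 14*b/3 - 49/3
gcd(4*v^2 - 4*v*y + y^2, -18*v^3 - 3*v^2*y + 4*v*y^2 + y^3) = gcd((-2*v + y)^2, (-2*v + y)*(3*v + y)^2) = -2*v + y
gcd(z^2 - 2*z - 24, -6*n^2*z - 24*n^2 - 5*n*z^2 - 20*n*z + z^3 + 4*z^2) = z + 4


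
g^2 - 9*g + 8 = (g - 8)*(g - 1)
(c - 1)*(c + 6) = c^2 + 5*c - 6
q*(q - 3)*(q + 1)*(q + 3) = q^4 + q^3 - 9*q^2 - 9*q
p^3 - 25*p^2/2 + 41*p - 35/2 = (p - 7)*(p - 5)*(p - 1/2)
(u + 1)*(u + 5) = u^2 + 6*u + 5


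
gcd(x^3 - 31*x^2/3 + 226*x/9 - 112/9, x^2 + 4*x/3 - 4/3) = x - 2/3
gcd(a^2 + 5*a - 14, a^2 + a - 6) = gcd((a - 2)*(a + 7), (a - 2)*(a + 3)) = a - 2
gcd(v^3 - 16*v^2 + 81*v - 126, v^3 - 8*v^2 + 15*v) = v - 3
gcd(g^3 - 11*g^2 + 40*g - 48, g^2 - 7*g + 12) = g^2 - 7*g + 12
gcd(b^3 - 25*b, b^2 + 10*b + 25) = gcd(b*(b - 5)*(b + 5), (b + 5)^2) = b + 5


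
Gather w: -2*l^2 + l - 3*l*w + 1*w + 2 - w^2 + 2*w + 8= -2*l^2 + l - w^2 + w*(3 - 3*l) + 10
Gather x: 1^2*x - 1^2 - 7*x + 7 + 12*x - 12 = 6*x - 6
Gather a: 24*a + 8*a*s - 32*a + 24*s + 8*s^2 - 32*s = a*(8*s - 8) + 8*s^2 - 8*s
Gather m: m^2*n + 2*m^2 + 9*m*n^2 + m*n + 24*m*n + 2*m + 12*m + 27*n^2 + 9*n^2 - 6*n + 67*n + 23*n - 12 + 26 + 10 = m^2*(n + 2) + m*(9*n^2 + 25*n + 14) + 36*n^2 + 84*n + 24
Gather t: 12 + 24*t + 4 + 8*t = 32*t + 16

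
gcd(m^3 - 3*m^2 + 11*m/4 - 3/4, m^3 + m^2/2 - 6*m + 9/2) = m^2 - 5*m/2 + 3/2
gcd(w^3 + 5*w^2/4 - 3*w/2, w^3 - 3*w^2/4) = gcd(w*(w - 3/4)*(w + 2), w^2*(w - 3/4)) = w^2 - 3*w/4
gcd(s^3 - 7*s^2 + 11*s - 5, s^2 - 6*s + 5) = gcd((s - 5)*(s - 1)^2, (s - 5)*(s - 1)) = s^2 - 6*s + 5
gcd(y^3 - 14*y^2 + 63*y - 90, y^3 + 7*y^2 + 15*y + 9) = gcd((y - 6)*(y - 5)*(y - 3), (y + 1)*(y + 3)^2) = 1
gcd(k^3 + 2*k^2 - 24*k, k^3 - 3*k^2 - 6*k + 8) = k - 4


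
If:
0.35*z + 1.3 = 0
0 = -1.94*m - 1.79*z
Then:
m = 3.43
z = -3.71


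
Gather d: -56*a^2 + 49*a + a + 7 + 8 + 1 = -56*a^2 + 50*a + 16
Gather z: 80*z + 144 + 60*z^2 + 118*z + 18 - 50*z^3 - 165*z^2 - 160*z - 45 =-50*z^3 - 105*z^2 + 38*z + 117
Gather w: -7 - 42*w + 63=56 - 42*w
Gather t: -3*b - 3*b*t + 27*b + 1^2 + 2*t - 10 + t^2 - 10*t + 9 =24*b + t^2 + t*(-3*b - 8)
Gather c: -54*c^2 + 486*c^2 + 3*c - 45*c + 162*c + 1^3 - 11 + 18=432*c^2 + 120*c + 8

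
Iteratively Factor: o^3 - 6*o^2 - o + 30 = (o + 2)*(o^2 - 8*o + 15) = (o - 3)*(o + 2)*(o - 5)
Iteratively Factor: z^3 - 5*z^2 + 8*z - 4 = (z - 2)*(z^2 - 3*z + 2) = (z - 2)^2*(z - 1)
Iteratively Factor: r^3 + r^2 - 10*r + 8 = (r + 4)*(r^2 - 3*r + 2) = (r - 2)*(r + 4)*(r - 1)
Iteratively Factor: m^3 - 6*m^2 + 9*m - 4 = (m - 1)*(m^2 - 5*m + 4) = (m - 1)^2*(m - 4)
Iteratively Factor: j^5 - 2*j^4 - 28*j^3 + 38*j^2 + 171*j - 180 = (j + 3)*(j^4 - 5*j^3 - 13*j^2 + 77*j - 60) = (j + 3)*(j + 4)*(j^3 - 9*j^2 + 23*j - 15) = (j - 1)*(j + 3)*(j + 4)*(j^2 - 8*j + 15) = (j - 5)*(j - 1)*(j + 3)*(j + 4)*(j - 3)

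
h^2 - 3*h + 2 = (h - 2)*(h - 1)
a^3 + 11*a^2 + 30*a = a*(a + 5)*(a + 6)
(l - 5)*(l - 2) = l^2 - 7*l + 10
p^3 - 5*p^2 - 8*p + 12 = (p - 6)*(p - 1)*(p + 2)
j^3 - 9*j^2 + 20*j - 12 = (j - 6)*(j - 2)*(j - 1)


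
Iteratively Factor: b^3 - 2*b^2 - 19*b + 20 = (b - 1)*(b^2 - b - 20) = (b - 1)*(b + 4)*(b - 5)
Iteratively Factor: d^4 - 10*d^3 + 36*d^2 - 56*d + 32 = (d - 2)*(d^3 - 8*d^2 + 20*d - 16) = (d - 2)^2*(d^2 - 6*d + 8) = (d - 4)*(d - 2)^2*(d - 2)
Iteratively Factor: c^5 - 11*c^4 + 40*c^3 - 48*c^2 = (c - 4)*(c^4 - 7*c^3 + 12*c^2) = (c - 4)^2*(c^3 - 3*c^2) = (c - 4)^2*(c - 3)*(c^2) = c*(c - 4)^2*(c - 3)*(c)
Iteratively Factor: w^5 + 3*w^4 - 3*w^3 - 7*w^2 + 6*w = (w - 1)*(w^4 + 4*w^3 + w^2 - 6*w) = (w - 1)*(w + 2)*(w^3 + 2*w^2 - 3*w) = w*(w - 1)*(w + 2)*(w^2 + 2*w - 3) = w*(w - 1)*(w + 2)*(w + 3)*(w - 1)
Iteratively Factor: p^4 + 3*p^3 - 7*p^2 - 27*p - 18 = (p - 3)*(p^3 + 6*p^2 + 11*p + 6) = (p - 3)*(p + 2)*(p^2 + 4*p + 3) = (p - 3)*(p + 2)*(p + 3)*(p + 1)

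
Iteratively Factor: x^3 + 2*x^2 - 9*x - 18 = (x + 3)*(x^2 - x - 6) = (x - 3)*(x + 3)*(x + 2)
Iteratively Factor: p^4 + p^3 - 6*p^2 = (p - 2)*(p^3 + 3*p^2) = p*(p - 2)*(p^2 + 3*p) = p^2*(p - 2)*(p + 3)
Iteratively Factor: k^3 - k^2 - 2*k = (k + 1)*(k^2 - 2*k) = (k - 2)*(k + 1)*(k)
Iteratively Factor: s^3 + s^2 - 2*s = (s - 1)*(s^2 + 2*s) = (s - 1)*(s + 2)*(s)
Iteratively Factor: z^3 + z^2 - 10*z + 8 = (z + 4)*(z^2 - 3*z + 2) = (z - 1)*(z + 4)*(z - 2)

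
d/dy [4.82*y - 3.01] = 4.82000000000000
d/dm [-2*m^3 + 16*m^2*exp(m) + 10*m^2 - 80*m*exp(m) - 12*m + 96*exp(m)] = 16*m^2*exp(m) - 6*m^2 - 48*m*exp(m) + 20*m + 16*exp(m) - 12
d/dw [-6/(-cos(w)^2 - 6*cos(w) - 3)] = 12*(cos(w) + 3)*sin(w)/(cos(w)^2 + 6*cos(w) + 3)^2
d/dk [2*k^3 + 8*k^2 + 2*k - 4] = 6*k^2 + 16*k + 2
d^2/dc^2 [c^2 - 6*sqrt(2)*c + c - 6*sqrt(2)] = 2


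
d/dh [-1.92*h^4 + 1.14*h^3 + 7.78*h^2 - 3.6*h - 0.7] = -7.68*h^3 + 3.42*h^2 + 15.56*h - 3.6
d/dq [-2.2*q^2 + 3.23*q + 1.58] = 3.23 - 4.4*q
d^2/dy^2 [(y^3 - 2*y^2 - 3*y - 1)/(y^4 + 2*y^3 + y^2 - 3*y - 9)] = 2*(y^9 - 6*y^8 - 33*y^7 - 45*y^6 + 15*y^5 - 222*y^4 - 541*y^3 - 336*y^2 + 117*y - 99)/(y^12 + 6*y^11 + 15*y^10 + 11*y^9 - 48*y^8 - 156*y^7 - 170*y^6 + 99*y^5 + 567*y^4 + 621*y^3 - 729*y - 729)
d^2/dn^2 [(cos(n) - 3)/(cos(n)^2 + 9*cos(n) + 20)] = (-9*(1 - cos(2*n))^2*cos(n) + 21*(1 - cos(2*n))^2 - 4277*cos(n) + 414*cos(2*n) + 195*cos(3*n) + 2*cos(5*n) - 2574)/(4*(cos(n) + 4)^3*(cos(n) + 5)^3)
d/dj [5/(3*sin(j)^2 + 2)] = -60*sin(2*j)/(3*cos(2*j) - 7)^2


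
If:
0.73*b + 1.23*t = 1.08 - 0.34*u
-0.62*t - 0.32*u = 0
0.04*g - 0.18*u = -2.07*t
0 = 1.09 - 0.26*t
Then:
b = -1.80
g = -253.50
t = 4.19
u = -8.12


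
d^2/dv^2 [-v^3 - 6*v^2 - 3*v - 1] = -6*v - 12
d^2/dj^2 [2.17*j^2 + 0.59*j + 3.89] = 4.34000000000000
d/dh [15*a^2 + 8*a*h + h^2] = 8*a + 2*h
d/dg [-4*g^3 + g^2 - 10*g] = -12*g^2 + 2*g - 10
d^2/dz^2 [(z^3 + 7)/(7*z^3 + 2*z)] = 4*(-21*z^5 + 1029*z^4 + 2*z^3 + 147*z^2 + 14)/(z^3*(343*z^6 + 294*z^4 + 84*z^2 + 8))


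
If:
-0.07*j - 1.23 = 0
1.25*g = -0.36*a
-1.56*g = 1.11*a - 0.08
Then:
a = 0.12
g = -0.03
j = -17.57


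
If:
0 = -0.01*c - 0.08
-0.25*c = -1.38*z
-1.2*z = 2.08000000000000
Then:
No Solution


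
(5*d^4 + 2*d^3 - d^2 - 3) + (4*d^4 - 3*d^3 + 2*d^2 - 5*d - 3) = 9*d^4 - d^3 + d^2 - 5*d - 6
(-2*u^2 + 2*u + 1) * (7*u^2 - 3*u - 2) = -14*u^4 + 20*u^3 + 5*u^2 - 7*u - 2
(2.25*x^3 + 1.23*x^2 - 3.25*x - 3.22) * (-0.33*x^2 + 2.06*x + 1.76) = -0.7425*x^5 + 4.2291*x^4 + 7.5663*x^3 - 3.4676*x^2 - 12.3532*x - 5.6672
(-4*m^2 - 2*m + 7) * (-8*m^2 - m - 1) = 32*m^4 + 20*m^3 - 50*m^2 - 5*m - 7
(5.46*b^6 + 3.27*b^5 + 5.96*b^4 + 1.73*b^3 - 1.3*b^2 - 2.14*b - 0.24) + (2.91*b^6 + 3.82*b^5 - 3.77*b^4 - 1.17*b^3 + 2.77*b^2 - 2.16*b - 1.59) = 8.37*b^6 + 7.09*b^5 + 2.19*b^4 + 0.56*b^3 + 1.47*b^2 - 4.3*b - 1.83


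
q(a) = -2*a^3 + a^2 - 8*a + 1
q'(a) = -6*a^2 + 2*a - 8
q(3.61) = -108.94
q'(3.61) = -78.97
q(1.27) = -11.64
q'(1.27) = -15.14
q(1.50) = -15.50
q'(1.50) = -18.50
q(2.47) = -42.80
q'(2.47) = -39.67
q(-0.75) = 8.41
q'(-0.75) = -12.88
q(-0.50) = 5.50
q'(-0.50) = -10.50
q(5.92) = -426.26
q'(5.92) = -206.44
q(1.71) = -19.76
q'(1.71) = -22.12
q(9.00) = -1448.00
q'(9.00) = -476.00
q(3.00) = -68.00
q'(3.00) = -56.00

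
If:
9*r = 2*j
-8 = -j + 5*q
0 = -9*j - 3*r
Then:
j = 0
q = -8/5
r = 0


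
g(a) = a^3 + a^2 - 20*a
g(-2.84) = 41.96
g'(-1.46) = -16.53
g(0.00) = 0.00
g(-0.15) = 3.02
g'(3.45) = 22.61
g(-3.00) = 42.00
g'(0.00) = -20.00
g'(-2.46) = -6.77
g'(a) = 3*a^2 + 2*a - 20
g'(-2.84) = -1.48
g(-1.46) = 28.22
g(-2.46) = 40.36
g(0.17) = -3.37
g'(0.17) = -19.57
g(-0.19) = 3.83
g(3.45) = -16.03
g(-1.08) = 21.51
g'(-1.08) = -18.66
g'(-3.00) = 1.00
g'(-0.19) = -20.27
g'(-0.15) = -20.23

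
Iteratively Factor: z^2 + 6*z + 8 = (z + 4)*(z + 2)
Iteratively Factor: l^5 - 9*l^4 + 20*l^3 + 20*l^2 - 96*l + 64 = (l - 4)*(l^4 - 5*l^3 + 20*l - 16) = (l - 4)*(l + 2)*(l^3 - 7*l^2 + 14*l - 8) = (l - 4)*(l - 2)*(l + 2)*(l^2 - 5*l + 4) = (l - 4)^2*(l - 2)*(l + 2)*(l - 1)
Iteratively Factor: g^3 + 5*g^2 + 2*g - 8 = (g + 2)*(g^2 + 3*g - 4) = (g + 2)*(g + 4)*(g - 1)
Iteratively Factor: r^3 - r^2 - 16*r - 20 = (r + 2)*(r^2 - 3*r - 10) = (r + 2)^2*(r - 5)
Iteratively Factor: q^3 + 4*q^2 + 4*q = (q + 2)*(q^2 + 2*q) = (q + 2)^2*(q)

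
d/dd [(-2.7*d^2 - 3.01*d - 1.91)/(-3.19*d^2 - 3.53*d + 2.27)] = (-0.0709000000000017*d^2 - 24.4438*d - 13.575)/(10.1761*d^4 + 22.5214*d^3 - 2.0217*d^2 - 16.0262*d + 5.1529)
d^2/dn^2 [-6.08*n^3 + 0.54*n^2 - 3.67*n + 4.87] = 1.08 - 36.48*n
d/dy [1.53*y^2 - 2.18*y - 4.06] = 3.06*y - 2.18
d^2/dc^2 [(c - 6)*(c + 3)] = 2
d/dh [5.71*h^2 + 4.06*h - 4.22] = 11.42*h + 4.06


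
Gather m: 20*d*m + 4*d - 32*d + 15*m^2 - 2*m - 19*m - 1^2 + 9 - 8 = -28*d + 15*m^2 + m*(20*d - 21)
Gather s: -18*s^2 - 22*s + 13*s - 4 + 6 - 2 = -18*s^2 - 9*s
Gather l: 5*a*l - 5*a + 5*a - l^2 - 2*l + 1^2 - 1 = -l^2 + l*(5*a - 2)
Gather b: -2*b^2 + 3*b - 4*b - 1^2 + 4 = -2*b^2 - b + 3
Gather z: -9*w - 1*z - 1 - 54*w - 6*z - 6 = -63*w - 7*z - 7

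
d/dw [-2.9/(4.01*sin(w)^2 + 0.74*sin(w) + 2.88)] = (23.258*sin(w) + 2.146)*cos(w)/(4.01*sin(w)^2 + 0.74*sin(w) + 2.88)^2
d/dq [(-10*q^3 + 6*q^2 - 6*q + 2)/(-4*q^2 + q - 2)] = 2*(20*q^4 - 10*q^3 + 21*q^2 - 4*q + 5)/(16*q^4 - 8*q^3 + 17*q^2 - 4*q + 4)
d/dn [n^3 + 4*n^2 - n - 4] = 3*n^2 + 8*n - 1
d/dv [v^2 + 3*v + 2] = 2*v + 3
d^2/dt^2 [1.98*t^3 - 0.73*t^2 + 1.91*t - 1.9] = 11.88*t - 1.46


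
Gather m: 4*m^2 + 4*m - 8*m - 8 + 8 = 4*m^2 - 4*m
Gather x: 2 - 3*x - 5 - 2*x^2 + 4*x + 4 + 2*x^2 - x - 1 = 0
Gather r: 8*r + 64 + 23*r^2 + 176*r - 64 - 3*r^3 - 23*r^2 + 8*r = -3*r^3 + 192*r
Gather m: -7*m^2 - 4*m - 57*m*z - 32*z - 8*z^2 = -7*m^2 + m*(-57*z - 4) - 8*z^2 - 32*z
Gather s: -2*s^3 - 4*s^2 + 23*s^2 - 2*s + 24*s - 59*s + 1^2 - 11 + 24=-2*s^3 + 19*s^2 - 37*s + 14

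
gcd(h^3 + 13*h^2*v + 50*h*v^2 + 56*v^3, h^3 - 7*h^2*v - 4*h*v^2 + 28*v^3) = h + 2*v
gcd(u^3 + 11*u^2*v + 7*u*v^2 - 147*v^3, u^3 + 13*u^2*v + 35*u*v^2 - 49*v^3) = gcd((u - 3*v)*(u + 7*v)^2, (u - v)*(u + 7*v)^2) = u^2 + 14*u*v + 49*v^2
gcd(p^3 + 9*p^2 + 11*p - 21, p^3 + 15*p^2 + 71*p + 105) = p^2 + 10*p + 21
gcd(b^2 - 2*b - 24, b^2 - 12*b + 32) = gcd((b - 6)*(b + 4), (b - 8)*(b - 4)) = 1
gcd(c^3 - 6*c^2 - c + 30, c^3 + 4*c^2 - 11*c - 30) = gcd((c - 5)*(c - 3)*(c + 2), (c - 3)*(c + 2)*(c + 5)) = c^2 - c - 6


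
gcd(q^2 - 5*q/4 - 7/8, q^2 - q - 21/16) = q - 7/4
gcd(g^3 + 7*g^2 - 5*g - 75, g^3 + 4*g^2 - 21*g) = g - 3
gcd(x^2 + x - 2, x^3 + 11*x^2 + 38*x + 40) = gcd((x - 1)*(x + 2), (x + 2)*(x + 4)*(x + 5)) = x + 2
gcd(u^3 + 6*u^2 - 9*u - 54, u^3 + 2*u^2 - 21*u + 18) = u^2 + 3*u - 18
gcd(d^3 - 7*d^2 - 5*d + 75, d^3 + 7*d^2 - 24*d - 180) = d - 5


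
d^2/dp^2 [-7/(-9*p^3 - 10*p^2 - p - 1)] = 14*(-(27*p + 10)*(9*p^3 + 10*p^2 + p + 1) + (27*p^2 + 20*p + 1)^2)/(9*p^3 + 10*p^2 + p + 1)^3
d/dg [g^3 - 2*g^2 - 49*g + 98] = 3*g^2 - 4*g - 49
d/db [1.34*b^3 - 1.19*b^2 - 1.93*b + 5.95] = 4.02*b^2 - 2.38*b - 1.93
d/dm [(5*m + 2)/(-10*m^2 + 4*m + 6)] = (25*m^2 + 20*m + 11)/(2*(25*m^4 - 20*m^3 - 26*m^2 + 12*m + 9))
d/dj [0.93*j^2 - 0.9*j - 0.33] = 1.86*j - 0.9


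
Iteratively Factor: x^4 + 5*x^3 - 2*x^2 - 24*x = (x)*(x^3 + 5*x^2 - 2*x - 24) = x*(x - 2)*(x^2 + 7*x + 12) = x*(x - 2)*(x + 4)*(x + 3)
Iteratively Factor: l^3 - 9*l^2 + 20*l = (l)*(l^2 - 9*l + 20) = l*(l - 4)*(l - 5)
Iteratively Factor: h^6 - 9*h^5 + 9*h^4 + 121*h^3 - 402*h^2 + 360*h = (h + 4)*(h^5 - 13*h^4 + 61*h^3 - 123*h^2 + 90*h) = h*(h + 4)*(h^4 - 13*h^3 + 61*h^2 - 123*h + 90) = h*(h - 5)*(h + 4)*(h^3 - 8*h^2 + 21*h - 18) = h*(h - 5)*(h - 3)*(h + 4)*(h^2 - 5*h + 6) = h*(h - 5)*(h - 3)*(h - 2)*(h + 4)*(h - 3)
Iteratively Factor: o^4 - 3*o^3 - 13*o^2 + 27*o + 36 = (o - 3)*(o^3 - 13*o - 12) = (o - 4)*(o - 3)*(o^2 + 4*o + 3) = (o - 4)*(o - 3)*(o + 3)*(o + 1)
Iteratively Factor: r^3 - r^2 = (r - 1)*(r^2) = r*(r - 1)*(r)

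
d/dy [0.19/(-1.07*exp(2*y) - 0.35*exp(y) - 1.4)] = (0.4066*exp(y) + 0.0665)*exp(y)/(1.07*exp(2*y) + 0.35*exp(y) + 1.4)^2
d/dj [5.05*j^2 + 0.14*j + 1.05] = 10.1*j + 0.14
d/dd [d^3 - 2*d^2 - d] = 3*d^2 - 4*d - 1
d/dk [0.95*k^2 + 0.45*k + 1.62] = 1.9*k + 0.45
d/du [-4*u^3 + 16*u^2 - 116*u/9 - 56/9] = -12*u^2 + 32*u - 116/9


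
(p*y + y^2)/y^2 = (p + y)/y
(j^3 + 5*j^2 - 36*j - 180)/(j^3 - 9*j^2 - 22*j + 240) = (j + 6)/(j - 8)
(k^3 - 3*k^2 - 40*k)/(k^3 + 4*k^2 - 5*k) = (k - 8)/(k - 1)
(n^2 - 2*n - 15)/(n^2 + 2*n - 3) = (n - 5)/(n - 1)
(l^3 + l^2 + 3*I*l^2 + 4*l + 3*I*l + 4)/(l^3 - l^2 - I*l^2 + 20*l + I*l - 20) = (l^2 + l*(1 - I) - I)/(l^2 - l*(1 + 5*I) + 5*I)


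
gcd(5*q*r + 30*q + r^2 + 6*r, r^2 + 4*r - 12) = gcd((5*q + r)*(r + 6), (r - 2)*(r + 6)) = r + 6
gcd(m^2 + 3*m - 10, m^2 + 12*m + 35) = m + 5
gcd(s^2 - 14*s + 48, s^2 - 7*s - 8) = s - 8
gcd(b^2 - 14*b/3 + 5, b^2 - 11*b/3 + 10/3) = b - 5/3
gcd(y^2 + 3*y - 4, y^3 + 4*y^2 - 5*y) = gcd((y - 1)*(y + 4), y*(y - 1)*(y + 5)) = y - 1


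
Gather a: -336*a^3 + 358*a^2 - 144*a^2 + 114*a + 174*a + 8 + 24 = -336*a^3 + 214*a^2 + 288*a + 32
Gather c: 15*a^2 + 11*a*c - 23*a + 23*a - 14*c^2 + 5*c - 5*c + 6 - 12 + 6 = 15*a^2 + 11*a*c - 14*c^2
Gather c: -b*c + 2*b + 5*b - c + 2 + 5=7*b + c*(-b - 1) + 7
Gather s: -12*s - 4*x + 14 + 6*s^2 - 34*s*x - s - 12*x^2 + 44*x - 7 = 6*s^2 + s*(-34*x - 13) - 12*x^2 + 40*x + 7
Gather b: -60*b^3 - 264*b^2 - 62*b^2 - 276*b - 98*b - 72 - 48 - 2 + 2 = -60*b^3 - 326*b^2 - 374*b - 120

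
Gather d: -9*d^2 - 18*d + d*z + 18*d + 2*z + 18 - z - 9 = -9*d^2 + d*z + z + 9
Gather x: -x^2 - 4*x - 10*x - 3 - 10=-x^2 - 14*x - 13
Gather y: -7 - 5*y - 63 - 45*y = -50*y - 70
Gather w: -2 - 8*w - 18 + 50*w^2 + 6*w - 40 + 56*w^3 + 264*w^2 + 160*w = 56*w^3 + 314*w^2 + 158*w - 60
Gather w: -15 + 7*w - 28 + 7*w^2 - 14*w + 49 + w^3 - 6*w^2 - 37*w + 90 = w^3 + w^2 - 44*w + 96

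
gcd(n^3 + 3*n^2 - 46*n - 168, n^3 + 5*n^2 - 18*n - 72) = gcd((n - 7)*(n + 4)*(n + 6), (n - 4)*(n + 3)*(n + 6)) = n + 6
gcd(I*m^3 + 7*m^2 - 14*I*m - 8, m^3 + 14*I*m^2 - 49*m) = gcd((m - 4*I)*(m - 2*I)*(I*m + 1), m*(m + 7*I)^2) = 1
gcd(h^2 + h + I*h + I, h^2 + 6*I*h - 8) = 1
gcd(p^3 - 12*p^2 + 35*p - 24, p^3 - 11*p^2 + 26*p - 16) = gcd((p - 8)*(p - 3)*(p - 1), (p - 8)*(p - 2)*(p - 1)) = p^2 - 9*p + 8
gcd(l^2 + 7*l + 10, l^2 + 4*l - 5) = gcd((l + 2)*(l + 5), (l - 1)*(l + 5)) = l + 5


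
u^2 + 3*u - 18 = (u - 3)*(u + 6)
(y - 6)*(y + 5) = y^2 - y - 30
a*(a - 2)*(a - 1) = a^3 - 3*a^2 + 2*a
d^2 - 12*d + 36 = (d - 6)^2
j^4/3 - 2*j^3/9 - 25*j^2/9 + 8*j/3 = j*(j/3 + 1)*(j - 8/3)*(j - 1)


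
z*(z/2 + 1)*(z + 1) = z^3/2 + 3*z^2/2 + z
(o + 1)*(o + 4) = o^2 + 5*o + 4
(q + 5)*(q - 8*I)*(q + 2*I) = q^3 + 5*q^2 - 6*I*q^2 + 16*q - 30*I*q + 80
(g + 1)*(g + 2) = g^2 + 3*g + 2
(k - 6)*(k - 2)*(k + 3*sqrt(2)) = k^3 - 8*k^2 + 3*sqrt(2)*k^2 - 24*sqrt(2)*k + 12*k + 36*sqrt(2)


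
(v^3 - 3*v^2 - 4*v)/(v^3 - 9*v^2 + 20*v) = (v + 1)/(v - 5)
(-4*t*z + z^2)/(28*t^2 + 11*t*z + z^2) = z*(-4*t + z)/(28*t^2 + 11*t*z + z^2)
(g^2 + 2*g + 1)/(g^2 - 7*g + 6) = (g^2 + 2*g + 1)/(g^2 - 7*g + 6)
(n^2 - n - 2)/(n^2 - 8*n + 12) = (n + 1)/(n - 6)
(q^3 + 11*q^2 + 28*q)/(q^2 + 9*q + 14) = q*(q + 4)/(q + 2)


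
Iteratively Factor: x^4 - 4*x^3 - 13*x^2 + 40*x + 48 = (x - 4)*(x^3 - 13*x - 12) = (x - 4)*(x + 1)*(x^2 - x - 12) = (x - 4)^2*(x + 1)*(x + 3)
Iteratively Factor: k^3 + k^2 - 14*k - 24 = (k - 4)*(k^2 + 5*k + 6) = (k - 4)*(k + 2)*(k + 3)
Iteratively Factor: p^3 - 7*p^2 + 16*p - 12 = (p - 2)*(p^2 - 5*p + 6) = (p - 3)*(p - 2)*(p - 2)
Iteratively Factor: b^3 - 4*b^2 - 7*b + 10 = (b - 1)*(b^2 - 3*b - 10) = (b - 1)*(b + 2)*(b - 5)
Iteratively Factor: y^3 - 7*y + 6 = (y - 1)*(y^2 + y - 6) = (y - 2)*(y - 1)*(y + 3)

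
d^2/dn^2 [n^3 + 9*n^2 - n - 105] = 6*n + 18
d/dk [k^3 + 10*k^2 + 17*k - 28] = 3*k^2 + 20*k + 17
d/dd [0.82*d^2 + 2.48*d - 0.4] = 1.64*d + 2.48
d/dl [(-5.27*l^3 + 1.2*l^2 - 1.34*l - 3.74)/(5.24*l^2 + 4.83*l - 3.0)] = (-27.6148*l^4 - 50.9082*l^3 + 60.2476*l^2 + 31.9952*l + 22.0842)/(27.4576*l^4 + 50.6184*l^3 - 8.1111*l^2 - 28.98*l + 9.0)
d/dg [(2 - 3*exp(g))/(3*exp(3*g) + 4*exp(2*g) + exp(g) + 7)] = ((3*exp(g) - 2)*(9*exp(2*g) + 8*exp(g) + 1) - 9*exp(3*g) - 12*exp(2*g) - 3*exp(g) - 21)*exp(g)/(3*exp(3*g) + 4*exp(2*g) + exp(g) + 7)^2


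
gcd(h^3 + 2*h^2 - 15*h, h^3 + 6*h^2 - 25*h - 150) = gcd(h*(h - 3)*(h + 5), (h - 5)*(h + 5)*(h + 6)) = h + 5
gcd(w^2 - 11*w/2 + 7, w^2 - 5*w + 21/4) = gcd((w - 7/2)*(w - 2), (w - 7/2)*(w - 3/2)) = w - 7/2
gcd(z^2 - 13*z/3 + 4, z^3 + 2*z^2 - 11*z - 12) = z - 3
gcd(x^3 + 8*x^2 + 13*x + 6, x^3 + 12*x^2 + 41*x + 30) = x^2 + 7*x + 6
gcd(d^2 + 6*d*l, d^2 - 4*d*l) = d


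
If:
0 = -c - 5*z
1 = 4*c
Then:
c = 1/4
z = -1/20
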